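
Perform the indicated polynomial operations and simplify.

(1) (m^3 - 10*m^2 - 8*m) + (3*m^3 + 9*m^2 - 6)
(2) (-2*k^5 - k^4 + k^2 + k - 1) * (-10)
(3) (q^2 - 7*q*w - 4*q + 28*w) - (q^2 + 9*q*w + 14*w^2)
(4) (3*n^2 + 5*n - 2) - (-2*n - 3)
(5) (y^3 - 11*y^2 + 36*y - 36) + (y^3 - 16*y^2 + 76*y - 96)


(1) = 4*m^3 - m^2 - 8*m - 6
(2) = 20*k^5 + 10*k^4 - 10*k^2 - 10*k + 10
(3) = -16*q*w - 4*q - 14*w^2 + 28*w
(4) = 3*n^2 + 7*n + 1
(5) = 2*y^3 - 27*y^2 + 112*y - 132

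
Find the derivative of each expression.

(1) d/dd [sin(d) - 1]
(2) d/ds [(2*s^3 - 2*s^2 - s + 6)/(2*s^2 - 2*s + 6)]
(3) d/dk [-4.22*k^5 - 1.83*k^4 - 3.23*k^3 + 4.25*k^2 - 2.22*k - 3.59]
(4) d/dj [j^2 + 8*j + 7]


(1) = cos(d)
(2) = (2*s^4 - 4*s^3 + 21*s^2 - 24*s + 3)/(2*(s^4 - 2*s^3 + 7*s^2 - 6*s + 9))
(3) = -21.1*k^4 - 7.32*k^3 - 9.69*k^2 + 8.5*k - 2.22
(4) = 2*j + 8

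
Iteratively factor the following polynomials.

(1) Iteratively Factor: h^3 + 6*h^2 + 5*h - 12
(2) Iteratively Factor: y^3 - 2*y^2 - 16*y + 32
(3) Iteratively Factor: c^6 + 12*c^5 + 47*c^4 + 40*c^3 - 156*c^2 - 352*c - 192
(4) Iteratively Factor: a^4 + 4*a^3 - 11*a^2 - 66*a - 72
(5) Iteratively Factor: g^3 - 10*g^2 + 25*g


(1) = (h + 3)*(h^2 + 3*h - 4) = (h + 3)*(h + 4)*(h - 1)
(2) = (y - 4)*(y^2 + 2*y - 8) = (y - 4)*(y + 4)*(y - 2)
(3) = (c + 1)*(c^5 + 11*c^4 + 36*c^3 + 4*c^2 - 160*c - 192) = (c - 2)*(c + 1)*(c^4 + 13*c^3 + 62*c^2 + 128*c + 96) = (c - 2)*(c + 1)*(c + 4)*(c^3 + 9*c^2 + 26*c + 24) = (c - 2)*(c + 1)*(c + 4)^2*(c^2 + 5*c + 6) = (c - 2)*(c + 1)*(c + 3)*(c + 4)^2*(c + 2)
(4) = (a + 2)*(a^3 + 2*a^2 - 15*a - 36) = (a + 2)*(a + 3)*(a^2 - a - 12) = (a - 4)*(a + 2)*(a + 3)*(a + 3)
(5) = (g - 5)*(g^2 - 5*g) = (g - 5)^2*(g)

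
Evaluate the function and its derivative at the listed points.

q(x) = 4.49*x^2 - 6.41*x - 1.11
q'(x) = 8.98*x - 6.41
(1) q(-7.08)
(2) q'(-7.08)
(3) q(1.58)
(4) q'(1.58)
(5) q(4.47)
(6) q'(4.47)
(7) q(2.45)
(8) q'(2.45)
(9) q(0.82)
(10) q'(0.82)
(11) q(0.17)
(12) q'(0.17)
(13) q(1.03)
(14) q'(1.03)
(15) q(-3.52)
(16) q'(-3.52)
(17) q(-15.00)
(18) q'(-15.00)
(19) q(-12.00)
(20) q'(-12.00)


(1) = 269.34
(2) = -69.99
(3) = -0.03
(4) = 7.78
(5) = 59.95
(6) = 33.73
(7) = 10.14
(8) = 15.59
(9) = -3.35
(10) = 0.95
(11) = -2.07
(12) = -4.88
(13) = -2.95
(14) = 2.84
(15) = 77.09
(16) = -38.02
(17) = 1105.29
(18) = -141.11
(19) = 722.37
(20) = -114.17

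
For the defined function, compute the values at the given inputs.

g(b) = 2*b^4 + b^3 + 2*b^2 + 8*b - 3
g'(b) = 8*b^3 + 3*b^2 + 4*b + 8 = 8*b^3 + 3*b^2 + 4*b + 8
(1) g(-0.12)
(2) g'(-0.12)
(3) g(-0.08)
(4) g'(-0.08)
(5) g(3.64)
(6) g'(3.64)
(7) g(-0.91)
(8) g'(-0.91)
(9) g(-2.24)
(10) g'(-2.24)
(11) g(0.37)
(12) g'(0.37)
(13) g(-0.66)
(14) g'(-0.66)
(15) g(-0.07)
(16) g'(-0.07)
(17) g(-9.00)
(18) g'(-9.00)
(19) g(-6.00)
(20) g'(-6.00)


(1) = -3.93
(2) = 7.55
(3) = -3.63
(4) = 7.70
(5) = 451.95
(6) = 448.14
(7) = -8.01
(8) = 0.82
(9) = 28.23
(10) = -75.82
(11) = 0.32
(12) = 10.30
(13) = -7.32
(14) = 4.37
(15) = -3.55
(16) = 7.73
(17) = 12480.00
(18) = -5617.00
(19) = 2397.00
(20) = -1636.00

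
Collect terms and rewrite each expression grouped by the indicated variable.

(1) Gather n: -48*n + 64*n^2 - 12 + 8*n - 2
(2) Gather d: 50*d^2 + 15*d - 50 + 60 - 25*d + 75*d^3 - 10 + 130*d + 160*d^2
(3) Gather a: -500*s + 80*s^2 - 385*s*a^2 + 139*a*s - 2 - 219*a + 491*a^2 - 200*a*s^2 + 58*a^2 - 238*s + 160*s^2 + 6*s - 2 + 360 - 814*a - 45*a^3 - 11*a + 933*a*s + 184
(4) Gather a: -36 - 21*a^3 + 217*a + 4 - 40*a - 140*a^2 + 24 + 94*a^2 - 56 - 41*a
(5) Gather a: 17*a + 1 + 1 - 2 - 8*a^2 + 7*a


(1) = 64*n^2 - 40*n - 14
(2) = 75*d^3 + 210*d^2 + 120*d
(3) = -45*a^3 + a^2*(549 - 385*s) + a*(-200*s^2 + 1072*s - 1044) + 240*s^2 - 732*s + 540
(4) = -21*a^3 - 46*a^2 + 136*a - 64
(5) = -8*a^2 + 24*a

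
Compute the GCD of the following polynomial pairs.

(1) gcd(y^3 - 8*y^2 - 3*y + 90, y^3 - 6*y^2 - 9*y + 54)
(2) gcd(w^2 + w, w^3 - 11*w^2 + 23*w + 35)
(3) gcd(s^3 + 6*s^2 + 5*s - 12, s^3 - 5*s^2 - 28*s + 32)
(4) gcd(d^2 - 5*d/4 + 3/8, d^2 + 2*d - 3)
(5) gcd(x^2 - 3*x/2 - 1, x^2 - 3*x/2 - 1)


(1) = gcd((y - 6)*(y - 5)*(y + 3), (y - 6)*(y - 3)*(y + 3)) = y^2 - 3*y - 18
(2) = w + 1
(3) = gcd((s - 1)*(s + 3)*(s + 4), (s - 8)*(s - 1)*(s + 4)) = s^2 + 3*s - 4
(4) = 1
(5) = x^2 - 3*x/2 - 1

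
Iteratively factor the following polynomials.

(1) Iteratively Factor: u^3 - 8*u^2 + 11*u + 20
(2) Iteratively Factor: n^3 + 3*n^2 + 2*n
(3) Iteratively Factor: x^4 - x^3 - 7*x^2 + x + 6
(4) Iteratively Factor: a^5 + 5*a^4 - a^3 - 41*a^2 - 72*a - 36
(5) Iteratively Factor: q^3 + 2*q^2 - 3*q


(1) = (u + 1)*(u^2 - 9*u + 20) = (u - 4)*(u + 1)*(u - 5)
(2) = (n)*(n^2 + 3*n + 2) = n*(n + 1)*(n + 2)
(3) = (x + 1)*(x^3 - 2*x^2 - 5*x + 6) = (x + 1)*(x + 2)*(x^2 - 4*x + 3) = (x - 1)*(x + 1)*(x + 2)*(x - 3)
(4) = (a + 2)*(a^4 + 3*a^3 - 7*a^2 - 27*a - 18) = (a - 3)*(a + 2)*(a^3 + 6*a^2 + 11*a + 6) = (a - 3)*(a + 1)*(a + 2)*(a^2 + 5*a + 6) = (a - 3)*(a + 1)*(a + 2)^2*(a + 3)
(5) = (q + 3)*(q^2 - q) = q*(q + 3)*(q - 1)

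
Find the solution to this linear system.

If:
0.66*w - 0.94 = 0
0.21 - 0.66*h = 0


Then:
h = 0.32
w = 1.42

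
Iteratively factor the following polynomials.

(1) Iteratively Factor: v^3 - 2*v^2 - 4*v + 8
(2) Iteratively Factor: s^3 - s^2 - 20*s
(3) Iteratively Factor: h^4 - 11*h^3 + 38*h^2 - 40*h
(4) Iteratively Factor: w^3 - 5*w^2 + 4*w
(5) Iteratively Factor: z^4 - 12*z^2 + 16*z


(1) = (v - 2)*(v^2 - 4) = (v - 2)*(v + 2)*(v - 2)
(2) = (s - 5)*(s^2 + 4*s) = s*(s - 5)*(s + 4)
(3) = (h)*(h^3 - 11*h^2 + 38*h - 40) = h*(h - 5)*(h^2 - 6*h + 8) = h*(h - 5)*(h - 2)*(h - 4)
(4) = (w)*(w^2 - 5*w + 4) = w*(w - 1)*(w - 4)
(5) = (z + 4)*(z^3 - 4*z^2 + 4*z) = (z - 2)*(z + 4)*(z^2 - 2*z) = (z - 2)^2*(z + 4)*(z)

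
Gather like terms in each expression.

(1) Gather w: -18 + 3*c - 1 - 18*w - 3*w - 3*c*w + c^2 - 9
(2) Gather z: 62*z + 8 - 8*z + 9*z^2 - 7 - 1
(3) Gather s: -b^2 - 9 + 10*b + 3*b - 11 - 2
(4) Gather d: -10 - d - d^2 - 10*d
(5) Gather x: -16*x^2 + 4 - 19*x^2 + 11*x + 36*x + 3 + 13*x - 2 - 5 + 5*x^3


(1) = c^2 + 3*c + w*(-3*c - 21) - 28
(2) = 9*z^2 + 54*z
(3) = -b^2 + 13*b - 22
(4) = -d^2 - 11*d - 10
(5) = 5*x^3 - 35*x^2 + 60*x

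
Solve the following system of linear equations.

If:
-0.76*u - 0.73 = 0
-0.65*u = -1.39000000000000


Then:
No Solution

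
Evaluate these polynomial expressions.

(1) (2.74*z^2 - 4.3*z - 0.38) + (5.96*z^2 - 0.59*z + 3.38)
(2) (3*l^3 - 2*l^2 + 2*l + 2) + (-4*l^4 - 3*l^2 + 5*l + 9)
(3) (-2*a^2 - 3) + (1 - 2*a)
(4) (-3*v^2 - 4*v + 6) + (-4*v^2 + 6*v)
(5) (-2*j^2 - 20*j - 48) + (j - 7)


(1) = 8.7*z^2 - 4.89*z + 3.0
(2) = -4*l^4 + 3*l^3 - 5*l^2 + 7*l + 11
(3) = -2*a^2 - 2*a - 2
(4) = -7*v^2 + 2*v + 6
(5) = -2*j^2 - 19*j - 55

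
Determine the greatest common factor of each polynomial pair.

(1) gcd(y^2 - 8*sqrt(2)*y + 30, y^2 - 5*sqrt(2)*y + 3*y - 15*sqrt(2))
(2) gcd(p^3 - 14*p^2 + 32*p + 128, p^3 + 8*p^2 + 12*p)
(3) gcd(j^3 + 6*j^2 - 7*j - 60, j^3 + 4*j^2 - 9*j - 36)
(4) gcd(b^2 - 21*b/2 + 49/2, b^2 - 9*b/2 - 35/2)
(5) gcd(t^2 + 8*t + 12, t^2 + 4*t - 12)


(1) = gcd((y - 5*sqrt(2))*(y - 3*sqrt(2)), (y + 3)*(y - 5*sqrt(2))) = y - 5*sqrt(2)
(2) = p + 2
(3) = j^2 + j - 12
(4) = b - 7
(5) = gcd((t + 2)*(t + 6), (t - 2)*(t + 6)) = t + 6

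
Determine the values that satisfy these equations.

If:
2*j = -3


Then:
j = -3/2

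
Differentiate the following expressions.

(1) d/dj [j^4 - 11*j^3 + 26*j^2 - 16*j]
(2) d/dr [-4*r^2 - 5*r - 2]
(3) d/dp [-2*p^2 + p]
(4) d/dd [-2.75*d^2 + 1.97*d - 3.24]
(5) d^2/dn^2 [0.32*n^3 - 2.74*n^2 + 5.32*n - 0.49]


(1) = 4*j^3 - 33*j^2 + 52*j - 16
(2) = -8*r - 5
(3) = 1 - 4*p
(4) = 1.97 - 5.5*d
(5) = 1.92*n - 5.48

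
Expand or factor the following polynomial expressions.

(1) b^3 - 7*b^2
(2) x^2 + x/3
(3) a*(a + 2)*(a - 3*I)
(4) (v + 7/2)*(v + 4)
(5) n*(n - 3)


(1) = b^2*(b - 7)
(2) = x*(x + 1/3)
(3) = a^3 + 2*a^2 - 3*I*a^2 - 6*I*a
(4) = v^2 + 15*v/2 + 14
(5) = n^2 - 3*n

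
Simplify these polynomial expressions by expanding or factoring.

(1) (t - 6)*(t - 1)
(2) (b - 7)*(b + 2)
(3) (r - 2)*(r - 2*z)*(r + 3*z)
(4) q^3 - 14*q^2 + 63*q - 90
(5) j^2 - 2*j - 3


(1) = t^2 - 7*t + 6
(2) = b^2 - 5*b - 14
(3) = r^3 + r^2*z - 2*r^2 - 6*r*z^2 - 2*r*z + 12*z^2
(4) = (q - 6)*(q - 5)*(q - 3)
(5) = (j - 3)*(j + 1)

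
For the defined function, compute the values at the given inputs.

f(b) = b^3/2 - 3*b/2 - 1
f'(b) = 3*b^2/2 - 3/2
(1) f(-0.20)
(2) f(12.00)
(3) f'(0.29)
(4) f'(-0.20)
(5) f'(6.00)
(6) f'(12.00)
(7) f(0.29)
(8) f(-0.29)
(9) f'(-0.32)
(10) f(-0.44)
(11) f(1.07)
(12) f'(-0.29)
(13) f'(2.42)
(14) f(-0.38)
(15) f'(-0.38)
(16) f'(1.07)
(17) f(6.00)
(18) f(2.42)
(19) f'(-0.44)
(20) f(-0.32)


(1) = -0.70
(2) = 845.00
(3) = -1.37
(4) = -1.44
(5) = 52.50
(6) = 214.50
(7) = -1.42
(8) = -0.58
(9) = -1.35
(10) = -0.38
(11) = -1.99
(12) = -1.37
(13) = 7.28
(14) = -0.46
(15) = -1.28
(16) = 0.22
(17) = 98.00
(18) = 2.46
(19) = -1.21
(20) = -0.54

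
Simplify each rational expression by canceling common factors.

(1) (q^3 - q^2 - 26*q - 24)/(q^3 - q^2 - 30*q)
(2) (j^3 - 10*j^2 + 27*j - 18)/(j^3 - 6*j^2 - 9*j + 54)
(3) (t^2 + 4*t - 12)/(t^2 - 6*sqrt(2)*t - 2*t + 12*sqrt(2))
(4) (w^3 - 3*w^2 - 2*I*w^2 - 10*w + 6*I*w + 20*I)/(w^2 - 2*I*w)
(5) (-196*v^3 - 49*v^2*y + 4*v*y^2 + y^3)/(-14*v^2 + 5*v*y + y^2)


(1) = (q^2 + 5*q + 4)/(q^2 + 5*q)
(2) = (j - 1)/(j + 3)
(3) = (t + 6)/(t - 6*sqrt(2))
(4) = (w^2 - 3*w - 10)/w
(5) = (-28*v^2 - 3*v*y + y^2)/(-2*v + y)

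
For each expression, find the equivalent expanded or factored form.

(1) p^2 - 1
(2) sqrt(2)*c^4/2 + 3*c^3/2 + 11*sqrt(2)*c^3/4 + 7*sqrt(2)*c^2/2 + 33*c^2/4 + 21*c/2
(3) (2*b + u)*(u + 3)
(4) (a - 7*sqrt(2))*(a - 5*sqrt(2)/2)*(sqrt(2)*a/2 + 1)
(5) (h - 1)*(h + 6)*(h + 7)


(1) = (p - 1)*(p + 1)
(2) = c*(c + 7/2)*(c + 3*sqrt(2)/2)*(sqrt(2)*c/2 + sqrt(2))
(3) = 2*b*u + 6*b + u^2 + 3*u
(4) = sqrt(2)*a^3/2 - 17*a^2/2 + 8*sqrt(2)*a + 35
(5) = h^3 + 12*h^2 + 29*h - 42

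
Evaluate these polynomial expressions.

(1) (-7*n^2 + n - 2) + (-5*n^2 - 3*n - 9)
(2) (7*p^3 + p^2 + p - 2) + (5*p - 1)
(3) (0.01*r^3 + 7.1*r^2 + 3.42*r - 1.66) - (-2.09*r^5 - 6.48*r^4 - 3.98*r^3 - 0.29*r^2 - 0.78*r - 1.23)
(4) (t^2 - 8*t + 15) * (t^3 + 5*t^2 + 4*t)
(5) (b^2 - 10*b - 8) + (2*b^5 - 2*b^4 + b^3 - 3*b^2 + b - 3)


(1) = -12*n^2 - 2*n - 11
(2) = 7*p^3 + p^2 + 6*p - 3
(3) = 2.09*r^5 + 6.48*r^4 + 3.99*r^3 + 7.39*r^2 + 4.2*r - 0.43
(4) = t^5 - 3*t^4 - 21*t^3 + 43*t^2 + 60*t
(5) = 2*b^5 - 2*b^4 + b^3 - 2*b^2 - 9*b - 11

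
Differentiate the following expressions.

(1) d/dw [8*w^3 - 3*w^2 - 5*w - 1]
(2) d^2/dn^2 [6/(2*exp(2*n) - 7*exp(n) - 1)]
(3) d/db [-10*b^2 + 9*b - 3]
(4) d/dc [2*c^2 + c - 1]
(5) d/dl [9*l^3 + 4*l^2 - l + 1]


(1) = 24*w^2 - 6*w - 5
(2) = 6*((7 - 8*exp(n))*(-2*exp(2*n) + 7*exp(n) + 1) - 2*(4*exp(n) - 7)^2*exp(n))*exp(n)/(-2*exp(2*n) + 7*exp(n) + 1)^3
(3) = 9 - 20*b
(4) = 4*c + 1
(5) = 27*l^2 + 8*l - 1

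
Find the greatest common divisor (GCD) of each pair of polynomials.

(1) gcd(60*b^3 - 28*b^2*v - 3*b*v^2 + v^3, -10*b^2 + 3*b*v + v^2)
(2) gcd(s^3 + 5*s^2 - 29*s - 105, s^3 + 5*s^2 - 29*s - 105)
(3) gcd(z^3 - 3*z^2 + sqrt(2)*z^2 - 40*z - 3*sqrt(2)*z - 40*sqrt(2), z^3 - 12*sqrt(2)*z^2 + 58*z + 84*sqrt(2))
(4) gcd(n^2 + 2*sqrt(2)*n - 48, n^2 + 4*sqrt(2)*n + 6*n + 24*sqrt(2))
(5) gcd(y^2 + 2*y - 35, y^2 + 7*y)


(1) = gcd((-6*b + v)*(-2*b + v)*(5*b + v), (-2*b + v)*(5*b + v)) = -10*b^2 + 3*b*v + v^2
(2) = gcd((s - 5)*(s + 3)*(s + 7), (s - 5)*(s + 3)*(s + 7)) = s^3 + 5*s^2 - 29*s - 105
(3) = gcd((z - 8)*(z + 5)*(z + sqrt(2)), (z - 7*sqrt(2))*(z - 6*sqrt(2))*(z + sqrt(2))) = z + sqrt(2)
(4) = gcd((n - 4*sqrt(2))*(n + 6*sqrt(2)), (n + 6)*(n + 4*sqrt(2))) = 1
(5) = gcd((y - 5)*(y + 7), y*(y + 7)) = y + 7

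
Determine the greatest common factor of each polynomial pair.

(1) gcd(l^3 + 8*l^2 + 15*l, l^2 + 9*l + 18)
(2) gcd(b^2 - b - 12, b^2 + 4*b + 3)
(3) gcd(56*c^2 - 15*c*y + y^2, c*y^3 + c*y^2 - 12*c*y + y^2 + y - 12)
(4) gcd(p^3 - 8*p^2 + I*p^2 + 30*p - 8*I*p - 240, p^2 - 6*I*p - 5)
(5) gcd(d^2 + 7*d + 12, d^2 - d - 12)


(1) = l + 3
(2) = b + 3
(3) = gcd((-8*c + y)*(-7*c + y), (y - 3)*(y + 4)*(c*y + 1)) = 1
(4) = p - 5*I
(5) = gcd((d + 3)*(d + 4), (d - 4)*(d + 3)) = d + 3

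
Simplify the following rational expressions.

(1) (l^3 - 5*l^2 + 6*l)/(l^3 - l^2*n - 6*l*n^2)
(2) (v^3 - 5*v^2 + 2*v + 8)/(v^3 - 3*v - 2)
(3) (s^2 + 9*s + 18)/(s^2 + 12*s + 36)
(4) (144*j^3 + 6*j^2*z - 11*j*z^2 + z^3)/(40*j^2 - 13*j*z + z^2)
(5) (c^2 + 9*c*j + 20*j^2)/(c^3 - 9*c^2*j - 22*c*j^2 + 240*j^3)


(1) = (l^2 - 5*l + 6)/(l^2 - l*n - 6*n^2)
(2) = (v - 4)/(v + 1)
(3) = (s + 3)/(s + 6)
(4) = (-18*j^2 - 3*j*z + z^2)/(-5*j + z)
(5) = (c + 4*j)/(c^2 - 14*c*j + 48*j^2)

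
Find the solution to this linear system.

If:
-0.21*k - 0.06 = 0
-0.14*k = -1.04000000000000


Then:
No Solution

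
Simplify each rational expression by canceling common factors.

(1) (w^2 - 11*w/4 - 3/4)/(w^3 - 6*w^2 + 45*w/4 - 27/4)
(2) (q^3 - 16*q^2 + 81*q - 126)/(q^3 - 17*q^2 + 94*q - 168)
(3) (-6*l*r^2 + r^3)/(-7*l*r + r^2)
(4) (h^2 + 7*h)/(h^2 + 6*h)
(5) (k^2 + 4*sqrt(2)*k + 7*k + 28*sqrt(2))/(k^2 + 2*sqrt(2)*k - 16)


(1) = (4*w + 1)/(4*w^2 - 12*w + 9)
(2) = (q - 3)/(q - 4)
(3) = (-6*l*r + r^2)/(-7*l + r)
(4) = (h + 7)/(h + 6)
(5) = (k + 7)/(k - 2*sqrt(2))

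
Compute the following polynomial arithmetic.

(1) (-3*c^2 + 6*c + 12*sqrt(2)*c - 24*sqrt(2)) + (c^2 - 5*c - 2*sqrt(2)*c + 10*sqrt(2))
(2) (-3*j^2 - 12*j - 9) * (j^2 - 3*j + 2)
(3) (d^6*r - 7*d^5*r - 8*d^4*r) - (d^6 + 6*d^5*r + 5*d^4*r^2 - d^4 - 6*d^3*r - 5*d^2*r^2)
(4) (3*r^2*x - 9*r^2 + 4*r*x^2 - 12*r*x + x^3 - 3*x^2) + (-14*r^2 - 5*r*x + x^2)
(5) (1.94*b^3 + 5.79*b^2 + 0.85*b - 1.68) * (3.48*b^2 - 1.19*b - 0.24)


(1) = -2*c^2 + c + 10*sqrt(2)*c - 14*sqrt(2)
(2) = -3*j^4 - 3*j^3 + 21*j^2 + 3*j - 18
(3) = d^6*r - d^6 - 13*d^5*r - 5*d^4*r^2 - 8*d^4*r + d^4 + 6*d^3*r + 5*d^2*r^2
(4) = 3*r^2*x - 23*r^2 + 4*r*x^2 - 17*r*x + x^3 - 2*x^2
(5) = 6.7512*b^5 + 17.8406*b^4 - 4.3977*b^3 - 8.2475*b^2 + 1.7952*b + 0.4032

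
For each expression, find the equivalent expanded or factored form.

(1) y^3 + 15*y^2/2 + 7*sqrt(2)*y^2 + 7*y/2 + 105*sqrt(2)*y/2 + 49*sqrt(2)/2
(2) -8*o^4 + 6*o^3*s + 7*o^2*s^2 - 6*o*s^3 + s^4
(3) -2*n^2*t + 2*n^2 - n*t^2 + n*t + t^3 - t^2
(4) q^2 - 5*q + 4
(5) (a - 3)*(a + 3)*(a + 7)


(1) = (y + 1/2)*(y + 7)*(y + 7*sqrt(2))
(2) = (-4*o + s)*(-2*o + s)*(-o + s)*(o + s)
(3) = (-2*n + t)*(n + t)*(t - 1)
(4) = (q - 4)*(q - 1)
(5) = a^3 + 7*a^2 - 9*a - 63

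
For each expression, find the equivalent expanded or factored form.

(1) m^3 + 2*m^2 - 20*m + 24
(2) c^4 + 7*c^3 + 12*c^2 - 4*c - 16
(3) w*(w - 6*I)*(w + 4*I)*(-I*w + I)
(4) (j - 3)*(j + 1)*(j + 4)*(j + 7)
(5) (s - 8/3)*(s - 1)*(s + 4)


(1) = (m - 2)^2*(m + 6)
(2) = (c - 1)*(c + 2)^2*(c + 4)
(3) = -I*w^4 - 2*w^3 + I*w^3 + 2*w^2 - 24*I*w^2 + 24*I*w
(4) = j^4 + 9*j^3 + 3*j^2 - 89*j - 84
(5) = s^3 + s^2/3 - 12*s + 32/3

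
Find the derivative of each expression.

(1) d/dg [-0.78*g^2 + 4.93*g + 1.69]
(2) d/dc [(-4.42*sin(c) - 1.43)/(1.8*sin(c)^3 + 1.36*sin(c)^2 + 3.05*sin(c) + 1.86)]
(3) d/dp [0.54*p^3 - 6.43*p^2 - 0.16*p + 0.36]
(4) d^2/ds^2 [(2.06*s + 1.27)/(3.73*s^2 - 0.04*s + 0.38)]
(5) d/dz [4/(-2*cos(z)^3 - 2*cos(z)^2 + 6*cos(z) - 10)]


(1) = 4.93 - 1.56*g
(2) = (15.912*sin(c)^3 + 13.7332*sin(c)^2 + 3.8896*sin(c) - 3.8597)*cos(c)/(3.24*sin(c)^6 + 4.896*sin(c)^5 + 12.8296*sin(c)^4 + 14.992*sin(c)^3 + 14.3617*sin(c)^2 + 11.346*sin(c) + 3.4596)
(3) = 1.62*p^2 - 12.86*p - 0.16
(4) = ((2.06*s + 1.27)*(7.46*s - 0.04)*(14.92*s - 0.08) - (46.1028*s + 9.3094)*(3.73*s^2 - 0.04*s + 0.38))/(3.73*s^2 - 0.04*s + 0.38)^3
(5) = 2*(3*sin(z)^2 - 2*cos(z))*sin(z)/(cos(z)^3 + cos(z)^2 - 3*cos(z) + 5)^2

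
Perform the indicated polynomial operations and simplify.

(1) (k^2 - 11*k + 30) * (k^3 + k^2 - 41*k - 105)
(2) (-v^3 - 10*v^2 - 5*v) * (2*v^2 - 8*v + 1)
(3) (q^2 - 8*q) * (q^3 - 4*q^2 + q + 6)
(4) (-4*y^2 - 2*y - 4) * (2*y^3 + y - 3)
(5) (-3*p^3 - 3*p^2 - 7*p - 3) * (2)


(1) = k^5 - 10*k^4 - 22*k^3 + 376*k^2 - 75*k - 3150
(2) = -2*v^5 - 12*v^4 + 69*v^3 + 30*v^2 - 5*v
(3) = q^5 - 12*q^4 + 33*q^3 - 2*q^2 - 48*q
(4) = -8*y^5 - 4*y^4 - 12*y^3 + 10*y^2 + 2*y + 12
(5) = -6*p^3 - 6*p^2 - 14*p - 6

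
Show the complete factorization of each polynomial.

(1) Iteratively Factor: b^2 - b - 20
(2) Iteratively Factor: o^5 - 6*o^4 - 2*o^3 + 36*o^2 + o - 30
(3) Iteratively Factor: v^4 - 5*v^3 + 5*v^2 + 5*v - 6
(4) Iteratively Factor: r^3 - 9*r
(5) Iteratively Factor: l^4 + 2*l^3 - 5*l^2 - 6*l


(1) = (b - 5)*(b + 4)
(2) = (o - 5)*(o^4 - o^3 - 7*o^2 + o + 6) = (o - 5)*(o - 3)*(o^3 + 2*o^2 - o - 2) = (o - 5)*(o - 3)*(o + 1)*(o^2 + o - 2) = (o - 5)*(o - 3)*(o - 1)*(o + 1)*(o + 2)
(3) = (v - 3)*(v^3 - 2*v^2 - v + 2) = (v - 3)*(v - 1)*(v^2 - v - 2) = (v - 3)*(v - 2)*(v - 1)*(v + 1)
(4) = (r)*(r^2 - 9) = r*(r - 3)*(r + 3)
(5) = (l - 2)*(l^3 + 4*l^2 + 3*l) = (l - 2)*(l + 1)*(l^2 + 3*l) = l*(l - 2)*(l + 1)*(l + 3)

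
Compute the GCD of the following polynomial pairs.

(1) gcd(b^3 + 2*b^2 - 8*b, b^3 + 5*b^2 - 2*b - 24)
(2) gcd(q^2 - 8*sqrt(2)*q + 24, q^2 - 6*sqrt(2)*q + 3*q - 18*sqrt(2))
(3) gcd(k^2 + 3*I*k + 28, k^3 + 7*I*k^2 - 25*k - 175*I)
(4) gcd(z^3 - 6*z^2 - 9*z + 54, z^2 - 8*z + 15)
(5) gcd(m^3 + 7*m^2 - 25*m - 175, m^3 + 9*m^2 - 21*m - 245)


(1) = b^2 + 2*b - 8
(2) = gcd((q - 6*sqrt(2))*(q - 2*sqrt(2)), (q + 3)*(q - 6*sqrt(2))) = q - 6*sqrt(2)
(3) = gcd((k - 4*I)*(k + 7*I), (k - 5)*(k + 5)*(k + 7*I)) = k + 7*I
(4) = z - 3
(5) = gcd((m - 5)*(m + 5)*(m + 7), (m - 5)*(m + 7)^2) = m^2 + 2*m - 35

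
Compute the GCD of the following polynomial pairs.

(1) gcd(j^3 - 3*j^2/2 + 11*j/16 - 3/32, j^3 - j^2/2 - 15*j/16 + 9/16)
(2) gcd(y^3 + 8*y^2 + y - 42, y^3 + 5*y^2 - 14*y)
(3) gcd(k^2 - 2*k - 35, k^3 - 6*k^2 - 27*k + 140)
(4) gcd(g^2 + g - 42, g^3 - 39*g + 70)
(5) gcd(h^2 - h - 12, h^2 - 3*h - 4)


(1) = gcd((j - 3/4)*(j - 1/2)*(j - 1/4), (j - 3/4)^2*(j + 1)) = j - 3/4
(2) = y^2 + 5*y - 14
(3) = gcd((k - 7)*(k + 5), (k - 7)*(k - 4)*(k + 5)) = k^2 - 2*k - 35
(4) = gcd((g - 6)*(g + 7), (g - 5)*(g - 2)*(g + 7)) = g + 7
(5) = h - 4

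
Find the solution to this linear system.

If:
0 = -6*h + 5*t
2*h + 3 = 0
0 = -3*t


Then:
No Solution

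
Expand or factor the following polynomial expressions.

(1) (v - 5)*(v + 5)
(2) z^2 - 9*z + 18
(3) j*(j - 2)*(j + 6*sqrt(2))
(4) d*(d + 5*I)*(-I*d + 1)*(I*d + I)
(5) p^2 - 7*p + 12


(1) = v^2 - 25
(2) = (z - 6)*(z - 3)
(3) = j^3 - 2*j^2 + 6*sqrt(2)*j^2 - 12*sqrt(2)*j
(4) = d^4 + d^3 + 6*I*d^3 - 5*d^2 + 6*I*d^2 - 5*d
(5) = (p - 4)*(p - 3)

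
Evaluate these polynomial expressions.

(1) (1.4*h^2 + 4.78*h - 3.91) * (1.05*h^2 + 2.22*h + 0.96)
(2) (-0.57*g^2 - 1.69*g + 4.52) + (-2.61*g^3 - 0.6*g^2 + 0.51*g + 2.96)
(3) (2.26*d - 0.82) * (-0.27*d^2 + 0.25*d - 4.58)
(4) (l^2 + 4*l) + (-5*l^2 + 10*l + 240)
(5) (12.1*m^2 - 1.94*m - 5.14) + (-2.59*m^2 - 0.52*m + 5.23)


(1) = 1.47*h^4 + 8.127*h^3 + 7.8501*h^2 - 4.0914*h - 3.7536
(2) = -2.61*g^3 - 1.17*g^2 - 1.18*g + 7.48
(3) = -0.6102*d^3 + 0.7864*d^2 - 10.5558*d + 3.7556
(4) = -4*l^2 + 14*l + 240
(5) = 9.51*m^2 - 2.46*m + 0.09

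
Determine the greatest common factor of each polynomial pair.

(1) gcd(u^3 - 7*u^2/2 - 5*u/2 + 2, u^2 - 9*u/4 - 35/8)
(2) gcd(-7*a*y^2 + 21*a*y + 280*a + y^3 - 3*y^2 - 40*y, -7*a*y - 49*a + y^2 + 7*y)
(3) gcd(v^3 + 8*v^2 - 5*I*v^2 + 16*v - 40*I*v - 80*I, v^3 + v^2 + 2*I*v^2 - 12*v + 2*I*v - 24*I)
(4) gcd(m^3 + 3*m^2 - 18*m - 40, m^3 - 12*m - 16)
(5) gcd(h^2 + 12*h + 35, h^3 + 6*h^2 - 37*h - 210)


(1) = 1
(2) = gcd((-7*a + y)*(y - 8)*(y + 5), (-7*a + y)*(y + 7)) = -7*a + y
(3) = v + 4
(4) = m^2 - 2*m - 8
(5) = gcd((h + 5)*(h + 7), (h - 6)*(h + 5)*(h + 7)) = h^2 + 12*h + 35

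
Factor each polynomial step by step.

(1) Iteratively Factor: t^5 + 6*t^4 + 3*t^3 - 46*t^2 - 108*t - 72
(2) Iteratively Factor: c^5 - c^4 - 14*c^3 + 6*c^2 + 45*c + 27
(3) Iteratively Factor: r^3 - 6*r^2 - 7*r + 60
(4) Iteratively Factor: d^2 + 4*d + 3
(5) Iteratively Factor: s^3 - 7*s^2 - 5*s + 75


(1) = (t - 3)*(t^4 + 9*t^3 + 30*t^2 + 44*t + 24) = (t - 3)*(t + 2)*(t^3 + 7*t^2 + 16*t + 12) = (t - 3)*(t + 2)*(t + 3)*(t^2 + 4*t + 4) = (t - 3)*(t + 2)^2*(t + 3)*(t + 2)
(2) = (c - 3)*(c^4 + 2*c^3 - 8*c^2 - 18*c - 9) = (c - 3)*(c + 1)*(c^3 + c^2 - 9*c - 9) = (c - 3)*(c + 1)^2*(c^2 - 9) = (c - 3)*(c + 1)^2*(c + 3)*(c - 3)
(3) = (r - 5)*(r^2 - r - 12) = (r - 5)*(r - 4)*(r + 3)
(4) = (d + 1)*(d + 3)
(5) = (s - 5)*(s^2 - 2*s - 15) = (s - 5)*(s + 3)*(s - 5)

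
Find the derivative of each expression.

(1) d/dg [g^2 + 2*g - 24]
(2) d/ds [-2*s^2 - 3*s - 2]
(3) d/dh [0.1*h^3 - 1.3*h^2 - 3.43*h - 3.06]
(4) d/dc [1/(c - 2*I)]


(1) = 2*g + 2
(2) = -4*s - 3
(3) = 0.3*h^2 - 2.6*h - 3.43
(4) = -1/(c - 2*I)^2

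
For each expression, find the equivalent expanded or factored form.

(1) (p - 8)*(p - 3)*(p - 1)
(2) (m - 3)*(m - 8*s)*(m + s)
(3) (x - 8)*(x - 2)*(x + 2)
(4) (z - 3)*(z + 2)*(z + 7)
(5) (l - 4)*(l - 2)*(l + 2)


(1) = p^3 - 12*p^2 + 35*p - 24
(2) = m^3 - 7*m^2*s - 3*m^2 - 8*m*s^2 + 21*m*s + 24*s^2
(3) = x^3 - 8*x^2 - 4*x + 32
(4) = z^3 + 6*z^2 - 13*z - 42
(5) = l^3 - 4*l^2 - 4*l + 16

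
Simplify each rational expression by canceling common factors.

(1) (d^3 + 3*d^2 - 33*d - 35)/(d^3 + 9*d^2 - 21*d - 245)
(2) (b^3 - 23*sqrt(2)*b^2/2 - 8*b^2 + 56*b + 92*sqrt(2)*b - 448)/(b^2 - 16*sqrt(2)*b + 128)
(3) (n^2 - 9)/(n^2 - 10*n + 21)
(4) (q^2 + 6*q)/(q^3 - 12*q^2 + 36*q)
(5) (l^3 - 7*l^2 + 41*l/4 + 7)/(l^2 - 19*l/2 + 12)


(1) = (d + 1)/(d + 7)
(2) = (2*b^2 + b*(-16 - 7*sqrt(2)) + 56*sqrt(2))/(2*b - 16*sqrt(2))
(3) = (n + 3)/(n - 7)
(4) = (q + 6)/(q^2 - 12*q + 36)
(5) = (4*l^3 - 28*l^2 + 41*l + 28)/(4*l^2 - 38*l + 48)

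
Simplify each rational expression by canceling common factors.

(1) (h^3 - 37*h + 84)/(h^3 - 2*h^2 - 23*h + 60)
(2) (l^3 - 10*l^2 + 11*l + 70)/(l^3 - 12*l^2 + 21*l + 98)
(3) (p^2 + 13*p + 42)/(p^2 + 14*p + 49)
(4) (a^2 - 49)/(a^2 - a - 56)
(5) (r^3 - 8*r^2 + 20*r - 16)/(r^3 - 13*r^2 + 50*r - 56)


(1) = (h + 7)/(h + 5)
(2) = (l - 5)/(l - 7)
(3) = (p + 6)/(p + 7)
(4) = (a - 7)/(a - 8)
(5) = (r - 2)/(r - 7)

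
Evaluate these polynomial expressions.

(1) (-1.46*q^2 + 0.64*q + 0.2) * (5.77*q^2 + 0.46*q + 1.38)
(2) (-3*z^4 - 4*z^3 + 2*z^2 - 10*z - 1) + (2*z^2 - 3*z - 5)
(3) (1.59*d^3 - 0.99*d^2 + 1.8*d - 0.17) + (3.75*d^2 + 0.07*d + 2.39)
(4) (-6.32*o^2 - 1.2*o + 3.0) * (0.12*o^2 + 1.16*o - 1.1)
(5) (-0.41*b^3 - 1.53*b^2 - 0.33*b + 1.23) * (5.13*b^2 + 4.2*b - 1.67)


(1) = -8.4242*q^4 + 3.0212*q^3 - 0.5664*q^2 + 0.9752*q + 0.276
(2) = -3*z^4 - 4*z^3 + 4*z^2 - 13*z - 6
(3) = 1.59*d^3 + 2.76*d^2 + 1.87*d + 2.22
(4) = -0.7584*o^4 - 7.4752*o^3 + 5.92*o^2 + 4.8*o - 3.3
(5) = -2.1033*b^5 - 9.5709*b^4 - 7.4342*b^3 + 7.479*b^2 + 5.7171*b - 2.0541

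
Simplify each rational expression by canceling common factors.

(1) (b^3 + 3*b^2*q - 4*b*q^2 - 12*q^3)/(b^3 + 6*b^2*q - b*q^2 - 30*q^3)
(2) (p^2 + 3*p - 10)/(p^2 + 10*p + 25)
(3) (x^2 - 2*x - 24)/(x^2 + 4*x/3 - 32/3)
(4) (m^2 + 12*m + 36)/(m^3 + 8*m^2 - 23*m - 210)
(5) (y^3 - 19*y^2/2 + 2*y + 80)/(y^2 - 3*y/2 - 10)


(1) = (b + 2*q)/(b + 5*q)
(2) = (p - 2)/(p + 5)
(3) = (3*x - 18)/(3*x - 8)
(4) = (m + 6)/(m^2 + 2*m - 35)
(5) = y - 8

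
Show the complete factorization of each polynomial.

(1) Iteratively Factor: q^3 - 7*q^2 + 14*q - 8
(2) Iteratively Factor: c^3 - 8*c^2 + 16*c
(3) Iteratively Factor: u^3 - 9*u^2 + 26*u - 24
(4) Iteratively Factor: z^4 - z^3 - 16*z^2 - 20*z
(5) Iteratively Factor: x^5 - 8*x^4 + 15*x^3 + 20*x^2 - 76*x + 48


(1) = (q - 4)*(q^2 - 3*q + 2) = (q - 4)*(q - 2)*(q - 1)
(2) = (c)*(c^2 - 8*c + 16) = c*(c - 4)*(c - 4)
(3) = (u - 2)*(u^2 - 7*u + 12) = (u - 4)*(u - 2)*(u - 3)
(4) = (z)*(z^3 - z^2 - 16*z - 20) = z*(z + 2)*(z^2 - 3*z - 10) = z*(z + 2)^2*(z - 5)
(5) = (x - 1)*(x^4 - 7*x^3 + 8*x^2 + 28*x - 48) = (x - 2)*(x - 1)*(x^3 - 5*x^2 - 2*x + 24) = (x - 2)*(x - 1)*(x + 2)*(x^2 - 7*x + 12) = (x - 4)*(x - 2)*(x - 1)*(x + 2)*(x - 3)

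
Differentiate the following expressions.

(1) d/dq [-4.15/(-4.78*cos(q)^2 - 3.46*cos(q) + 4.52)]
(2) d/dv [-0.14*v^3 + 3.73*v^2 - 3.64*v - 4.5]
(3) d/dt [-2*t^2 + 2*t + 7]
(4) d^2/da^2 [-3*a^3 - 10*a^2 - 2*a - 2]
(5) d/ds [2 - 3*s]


(1) = (39.674*cos(q) + 14.359)*sin(q)/(4.78*cos(q)^2 + 3.46*cos(q) - 4.52)^2
(2) = -0.42*v^2 + 7.46*v - 3.64
(3) = 2 - 4*t
(4) = -18*a - 20
(5) = -3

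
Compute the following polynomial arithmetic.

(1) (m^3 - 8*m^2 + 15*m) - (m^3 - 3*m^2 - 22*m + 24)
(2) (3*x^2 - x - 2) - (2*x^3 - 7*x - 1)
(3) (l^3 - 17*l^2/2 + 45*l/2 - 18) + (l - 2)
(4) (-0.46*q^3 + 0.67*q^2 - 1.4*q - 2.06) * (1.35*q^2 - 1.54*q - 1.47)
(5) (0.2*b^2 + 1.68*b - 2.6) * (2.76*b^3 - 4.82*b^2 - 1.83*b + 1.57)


(1) = -5*m^2 + 37*m - 24
(2) = -2*x^3 + 3*x^2 + 6*x - 1
(3) = l^3 - 17*l^2/2 + 47*l/2 - 20
(4) = -0.621*q^5 + 1.6129*q^4 - 2.2456*q^3 - 1.6099*q^2 + 5.2304*q + 3.0282
(5) = 0.552*b^5 + 3.6728*b^4 - 15.6396*b^3 + 9.7716*b^2 + 7.3956*b - 4.082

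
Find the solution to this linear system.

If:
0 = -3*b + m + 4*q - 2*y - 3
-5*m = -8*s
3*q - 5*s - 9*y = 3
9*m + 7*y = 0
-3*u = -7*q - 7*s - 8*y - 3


Then:
b = 323*y/162 + 1/3
m = -7*y/9
q = 473*y/216 + 1
s = -35*y/72
u = 538*y/81 + 10/3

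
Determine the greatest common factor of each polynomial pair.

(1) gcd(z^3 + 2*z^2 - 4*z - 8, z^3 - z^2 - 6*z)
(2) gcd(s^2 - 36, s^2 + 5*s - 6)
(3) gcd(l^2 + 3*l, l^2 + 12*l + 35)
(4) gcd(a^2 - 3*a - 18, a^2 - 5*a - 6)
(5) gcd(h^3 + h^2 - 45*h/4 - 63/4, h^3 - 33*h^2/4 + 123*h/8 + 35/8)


(1) = gcd((z - 2)*(z + 2)^2, z*(z - 3)*(z + 2)) = z + 2
(2) = s + 6
(3) = 1
(4) = a - 6
(5) = h - 7/2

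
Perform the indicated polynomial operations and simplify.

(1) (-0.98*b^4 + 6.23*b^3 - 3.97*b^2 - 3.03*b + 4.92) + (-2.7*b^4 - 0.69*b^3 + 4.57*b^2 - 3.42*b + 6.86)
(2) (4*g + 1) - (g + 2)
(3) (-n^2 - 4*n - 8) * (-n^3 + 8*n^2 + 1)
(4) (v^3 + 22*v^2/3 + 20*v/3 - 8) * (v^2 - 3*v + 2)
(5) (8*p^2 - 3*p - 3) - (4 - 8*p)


(1) = -3.68*b^4 + 5.54*b^3 + 0.6*b^2 - 6.45*b + 11.78
(2) = 3*g - 1
(3) = n^5 - 4*n^4 - 24*n^3 - 65*n^2 - 4*n - 8
(4) = v^5 + 13*v^4/3 - 40*v^3/3 - 40*v^2/3 + 112*v/3 - 16
(5) = 8*p^2 + 5*p - 7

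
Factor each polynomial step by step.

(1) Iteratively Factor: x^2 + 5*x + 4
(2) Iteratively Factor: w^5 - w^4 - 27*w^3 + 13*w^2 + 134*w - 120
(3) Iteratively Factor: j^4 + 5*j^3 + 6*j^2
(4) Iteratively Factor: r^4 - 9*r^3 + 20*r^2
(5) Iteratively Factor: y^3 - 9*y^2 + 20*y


(1) = (x + 1)*(x + 4)
(2) = (w - 5)*(w^4 + 4*w^3 - 7*w^2 - 22*w + 24) = (w - 5)*(w - 1)*(w^3 + 5*w^2 - 2*w - 24) = (w - 5)*(w - 2)*(w - 1)*(w^2 + 7*w + 12) = (w - 5)*(w - 2)*(w - 1)*(w + 4)*(w + 3)
(3) = (j)*(j^3 + 5*j^2 + 6*j) = j^2*(j^2 + 5*j + 6) = j^2*(j + 3)*(j + 2)
(4) = (r - 4)*(r^3 - 5*r^2) = r*(r - 4)*(r^2 - 5*r) = r*(r - 5)*(r - 4)*(r)
(5) = (y - 4)*(y^2 - 5*y) = (y - 5)*(y - 4)*(y)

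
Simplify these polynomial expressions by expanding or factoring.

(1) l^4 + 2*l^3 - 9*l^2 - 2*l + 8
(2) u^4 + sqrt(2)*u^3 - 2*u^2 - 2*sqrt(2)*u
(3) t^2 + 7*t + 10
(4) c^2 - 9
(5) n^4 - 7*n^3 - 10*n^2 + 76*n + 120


(1) = (l - 2)*(l - 1)*(l + 1)*(l + 4)
(2) = u*(u - sqrt(2))*(u + sqrt(2))^2
(3) = (t + 2)*(t + 5)
(4) = (c - 3)*(c + 3)
(5) = (n - 6)*(n - 5)*(n + 2)^2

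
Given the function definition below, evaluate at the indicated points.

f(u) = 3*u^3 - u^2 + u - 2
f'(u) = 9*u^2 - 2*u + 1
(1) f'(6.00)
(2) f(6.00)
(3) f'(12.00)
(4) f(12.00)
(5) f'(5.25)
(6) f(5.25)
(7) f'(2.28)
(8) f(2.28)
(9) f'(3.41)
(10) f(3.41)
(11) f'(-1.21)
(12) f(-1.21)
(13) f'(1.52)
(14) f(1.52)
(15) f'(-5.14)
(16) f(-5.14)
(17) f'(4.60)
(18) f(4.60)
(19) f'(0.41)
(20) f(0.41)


(1) = 313.00
(2) = 616.00
(3) = 1273.00
(4) = 5050.00
(5) = 238.56
(6) = 409.80
(7) = 43.23
(8) = 30.64
(9) = 98.83
(10) = 108.74
(11) = 16.60
(12) = -9.99
(13) = 18.75
(14) = 7.75
(15) = 249.06
(16) = -440.95
(17) = 182.24
(18) = 273.45
(19) = 1.69
(20) = -1.55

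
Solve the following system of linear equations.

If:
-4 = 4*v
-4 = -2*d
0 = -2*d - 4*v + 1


Then:
No Solution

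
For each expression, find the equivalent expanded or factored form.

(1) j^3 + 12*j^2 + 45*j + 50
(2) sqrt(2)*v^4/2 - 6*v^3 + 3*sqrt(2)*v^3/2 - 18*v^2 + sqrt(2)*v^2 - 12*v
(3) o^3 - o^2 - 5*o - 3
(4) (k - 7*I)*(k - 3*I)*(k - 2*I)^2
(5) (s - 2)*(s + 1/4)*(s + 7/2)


(1) = (j + 2)*(j + 5)^2
(2) = v*(v + 2)*(v - 6*sqrt(2))*(sqrt(2)*v/2 + sqrt(2)/2)
(3) = (o - 3)*(o + 1)^2
(4) = k^4 - 14*I*k^3 - 65*k^2 + 124*I*k + 84
(5) = s^3 + 7*s^2/4 - 53*s/8 - 7/4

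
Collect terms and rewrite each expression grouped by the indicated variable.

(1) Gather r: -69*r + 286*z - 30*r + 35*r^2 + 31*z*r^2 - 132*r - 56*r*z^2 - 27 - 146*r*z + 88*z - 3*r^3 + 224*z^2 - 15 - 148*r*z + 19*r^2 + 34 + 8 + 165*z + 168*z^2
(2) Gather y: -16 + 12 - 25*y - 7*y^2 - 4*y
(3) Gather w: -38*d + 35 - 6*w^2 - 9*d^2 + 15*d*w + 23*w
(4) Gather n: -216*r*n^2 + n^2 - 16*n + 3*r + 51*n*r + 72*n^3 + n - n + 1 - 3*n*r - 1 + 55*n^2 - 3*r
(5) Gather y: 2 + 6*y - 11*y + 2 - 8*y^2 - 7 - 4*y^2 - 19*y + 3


(1) = -3*r^3 + r^2*(31*z + 54) + r*(-56*z^2 - 294*z - 231) + 392*z^2 + 539*z
(2) = -7*y^2 - 29*y - 4
(3) = -9*d^2 - 38*d - 6*w^2 + w*(15*d + 23) + 35
(4) = 72*n^3 + n^2*(56 - 216*r) + n*(48*r - 16)
(5) = -12*y^2 - 24*y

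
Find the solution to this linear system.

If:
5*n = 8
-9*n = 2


Then:
No Solution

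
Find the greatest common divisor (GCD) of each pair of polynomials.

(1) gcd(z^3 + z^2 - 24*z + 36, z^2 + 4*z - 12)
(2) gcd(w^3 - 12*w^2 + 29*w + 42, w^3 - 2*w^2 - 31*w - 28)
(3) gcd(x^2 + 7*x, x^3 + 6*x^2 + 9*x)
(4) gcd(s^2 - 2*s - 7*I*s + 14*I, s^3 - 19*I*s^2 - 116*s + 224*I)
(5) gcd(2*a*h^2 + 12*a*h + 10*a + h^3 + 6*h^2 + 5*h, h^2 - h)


(1) = gcd((z - 3)*(z - 2)*(z + 6), (z - 2)*(z + 6)) = z^2 + 4*z - 12
(2) = gcd((w - 7)*(w - 6)*(w + 1), (w - 7)*(w + 1)*(w + 4)) = w^2 - 6*w - 7
(3) = x
(4) = s - 7*I
(5) = gcd((2*a + h)*(h + 1)*(h + 5), h*(h - 1)) = 1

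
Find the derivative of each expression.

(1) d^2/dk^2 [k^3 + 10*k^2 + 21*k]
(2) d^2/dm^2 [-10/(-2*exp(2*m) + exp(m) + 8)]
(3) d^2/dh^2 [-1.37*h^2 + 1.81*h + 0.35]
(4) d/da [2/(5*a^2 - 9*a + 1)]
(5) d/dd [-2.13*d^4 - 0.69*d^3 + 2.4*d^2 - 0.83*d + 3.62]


(1) = 6*k + 20
(2) = 10*((1 - 8*exp(m))*(-2*exp(2*m) + exp(m) + 8) - 2*(4*exp(m) - 1)^2*exp(m))*exp(m)/(-2*exp(2*m) + exp(m) + 8)^3
(3) = -2.74000000000000
(4) = 2*(9 - 10*a)/(5*a^2 - 9*a + 1)^2
(5) = -8.52*d^3 - 2.07*d^2 + 4.8*d - 0.83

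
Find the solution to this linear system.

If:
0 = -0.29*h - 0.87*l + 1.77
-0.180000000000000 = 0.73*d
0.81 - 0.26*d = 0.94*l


Then:
d = -0.25
h = 3.31
l = 0.93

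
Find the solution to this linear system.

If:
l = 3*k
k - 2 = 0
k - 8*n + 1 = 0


Then:
k = 2
l = 6
n = 3/8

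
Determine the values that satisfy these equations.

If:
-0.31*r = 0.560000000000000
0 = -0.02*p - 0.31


Then:
p = -15.50
r = -1.81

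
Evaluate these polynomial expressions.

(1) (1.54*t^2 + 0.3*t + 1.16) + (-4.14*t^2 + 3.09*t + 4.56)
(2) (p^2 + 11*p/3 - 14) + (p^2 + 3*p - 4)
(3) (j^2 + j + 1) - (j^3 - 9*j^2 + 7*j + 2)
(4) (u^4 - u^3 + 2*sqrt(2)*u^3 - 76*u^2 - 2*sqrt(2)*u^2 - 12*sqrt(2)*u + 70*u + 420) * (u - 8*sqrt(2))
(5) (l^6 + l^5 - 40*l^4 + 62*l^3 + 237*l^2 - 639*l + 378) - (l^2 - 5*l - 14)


(1) = -2.6*t^2 + 3.39*t + 5.72
(2) = 2*p^2 + 20*p/3 - 18
(3) = -j^3 + 10*j^2 - 6*j - 1
(4) = u^5 - 6*sqrt(2)*u^4 - u^4 - 108*u^3 + 6*sqrt(2)*u^3 + 102*u^2 + 596*sqrt(2)*u^2 - 560*sqrt(2)*u + 612*u - 3360*sqrt(2)
(5) = l^6 + l^5 - 40*l^4 + 62*l^3 + 236*l^2 - 634*l + 392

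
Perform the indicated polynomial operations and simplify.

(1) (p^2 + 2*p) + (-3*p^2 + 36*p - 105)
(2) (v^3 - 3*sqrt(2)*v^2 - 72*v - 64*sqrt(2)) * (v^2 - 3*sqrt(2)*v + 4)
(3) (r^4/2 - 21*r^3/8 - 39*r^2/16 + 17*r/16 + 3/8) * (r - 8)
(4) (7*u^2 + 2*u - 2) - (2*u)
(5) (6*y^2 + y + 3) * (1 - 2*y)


(1) = -2*p^2 + 38*p - 105
(2) = v^5 - 6*sqrt(2)*v^4 - 50*v^3 + 140*sqrt(2)*v^2 + 96*v - 256*sqrt(2)
(3) = r^5/2 - 53*r^4/8 + 297*r^3/16 + 329*r^2/16 - 65*r/8 - 3
(4) = 7*u^2 - 2
(5) = -12*y^3 + 4*y^2 - 5*y + 3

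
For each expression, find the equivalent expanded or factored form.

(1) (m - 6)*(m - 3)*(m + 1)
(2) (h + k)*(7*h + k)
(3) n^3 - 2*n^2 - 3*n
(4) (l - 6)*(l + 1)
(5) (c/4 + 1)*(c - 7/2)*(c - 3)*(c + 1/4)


(1) = m^3 - 8*m^2 + 9*m + 18
(2) = 7*h^2 + 8*h*k + k^2
(3) = n*(n - 3)*(n + 1)
(4) = l^2 - 5*l - 6
(5) = c^4/4 - 9*c^3/16 - 129*c^2/32 + 305*c/32 + 21/8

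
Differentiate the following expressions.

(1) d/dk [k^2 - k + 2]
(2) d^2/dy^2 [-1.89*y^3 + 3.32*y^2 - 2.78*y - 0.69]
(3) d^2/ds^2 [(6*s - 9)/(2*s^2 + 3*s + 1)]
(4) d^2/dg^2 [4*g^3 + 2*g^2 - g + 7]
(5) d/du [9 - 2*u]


(1) = 2*k - 1
(2) = 6.64 - 11.34*y
(3) = 6*(-12*s*(2*s^2 + 3*s + 1) + (2*s - 3)*(4*s + 3)^2)/(2*s^2 + 3*s + 1)^3
(4) = 24*g + 4
(5) = -2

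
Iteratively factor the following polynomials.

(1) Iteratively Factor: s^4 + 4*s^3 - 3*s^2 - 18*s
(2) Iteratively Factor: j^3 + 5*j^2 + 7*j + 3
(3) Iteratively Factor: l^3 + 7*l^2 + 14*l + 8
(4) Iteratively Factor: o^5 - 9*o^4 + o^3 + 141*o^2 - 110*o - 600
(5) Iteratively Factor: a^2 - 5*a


(1) = (s + 3)*(s^3 + s^2 - 6*s) = (s - 2)*(s + 3)*(s^2 + 3*s) = (s - 2)*(s + 3)^2*(s)
(2) = (j + 1)*(j^2 + 4*j + 3) = (j + 1)^2*(j + 3)
(3) = (l + 1)*(l^2 + 6*l + 8) = (l + 1)*(l + 4)*(l + 2)
(4) = (o + 2)*(o^4 - 11*o^3 + 23*o^2 + 95*o - 300) = (o - 4)*(o + 2)*(o^3 - 7*o^2 - 5*o + 75) = (o - 5)*(o - 4)*(o + 2)*(o^2 - 2*o - 15) = (o - 5)*(o - 4)*(o + 2)*(o + 3)*(o - 5)
(5) = (a - 5)*(a)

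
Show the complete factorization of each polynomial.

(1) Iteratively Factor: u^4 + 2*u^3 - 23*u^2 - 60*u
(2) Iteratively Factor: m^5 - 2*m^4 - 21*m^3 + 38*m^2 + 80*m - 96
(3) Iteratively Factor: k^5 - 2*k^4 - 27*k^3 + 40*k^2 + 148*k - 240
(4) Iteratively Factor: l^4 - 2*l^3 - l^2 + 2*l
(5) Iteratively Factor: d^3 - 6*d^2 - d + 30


(1) = (u - 5)*(u^3 + 7*u^2 + 12*u) = u*(u - 5)*(u^2 + 7*u + 12) = u*(u - 5)*(u + 4)*(u + 3)
(2) = (m + 4)*(m^4 - 6*m^3 + 3*m^2 + 26*m - 24) = (m - 3)*(m + 4)*(m^3 - 3*m^2 - 6*m + 8) = (m - 3)*(m - 1)*(m + 4)*(m^2 - 2*m - 8) = (m - 3)*(m - 1)*(m + 2)*(m + 4)*(m - 4)
(3) = (k + 3)*(k^4 - 5*k^3 - 12*k^2 + 76*k - 80) = (k - 2)*(k + 3)*(k^3 - 3*k^2 - 18*k + 40) = (k - 2)*(k + 3)*(k + 4)*(k^2 - 7*k + 10) = (k - 5)*(k - 2)*(k + 3)*(k + 4)*(k - 2)
(4) = (l - 2)*(l^3 - l) = l*(l - 2)*(l^2 - 1) = l*(l - 2)*(l - 1)*(l + 1)
(5) = (d - 3)*(d^2 - 3*d - 10) = (d - 5)*(d - 3)*(d + 2)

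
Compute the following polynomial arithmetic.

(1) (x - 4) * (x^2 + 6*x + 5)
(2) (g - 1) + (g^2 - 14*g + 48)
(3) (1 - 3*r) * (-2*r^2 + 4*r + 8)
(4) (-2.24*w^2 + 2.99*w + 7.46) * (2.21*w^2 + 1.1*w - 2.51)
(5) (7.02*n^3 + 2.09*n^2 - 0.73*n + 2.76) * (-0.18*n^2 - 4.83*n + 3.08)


(1) = x^3 + 2*x^2 - 19*x - 20
(2) = g^2 - 13*g + 47
(3) = 6*r^3 - 14*r^2 - 20*r + 8
(4) = -4.9504*w^4 + 4.1439*w^3 + 25.398*w^2 + 0.7011*w - 18.7246
(5) = -1.2636*n^5 - 34.2828*n^4 + 11.6583*n^3 + 9.4663*n^2 - 15.5792*n + 8.5008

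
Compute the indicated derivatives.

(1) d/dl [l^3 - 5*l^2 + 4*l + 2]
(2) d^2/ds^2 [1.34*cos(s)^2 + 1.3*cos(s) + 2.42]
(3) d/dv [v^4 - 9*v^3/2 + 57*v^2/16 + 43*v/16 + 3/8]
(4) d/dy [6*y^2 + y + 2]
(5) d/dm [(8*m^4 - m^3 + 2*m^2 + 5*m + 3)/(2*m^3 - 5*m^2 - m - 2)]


(1) = 3*l^2 - 10*l + 4
(2) = -1.3*cos(s) - 2.68*cos(2*s)
(3) = 4*v^3 - 27*v^2/2 + 57*v/8 + 43/16
(4) = 12*y + 1
(5) = (16*m^6 - 80*m^5 - 23*m^4 - 82*m^3 + 11*m^2 + 22*m - 7)/(4*m^6 - 20*m^5 + 21*m^4 + 2*m^3 + 21*m^2 + 4*m + 4)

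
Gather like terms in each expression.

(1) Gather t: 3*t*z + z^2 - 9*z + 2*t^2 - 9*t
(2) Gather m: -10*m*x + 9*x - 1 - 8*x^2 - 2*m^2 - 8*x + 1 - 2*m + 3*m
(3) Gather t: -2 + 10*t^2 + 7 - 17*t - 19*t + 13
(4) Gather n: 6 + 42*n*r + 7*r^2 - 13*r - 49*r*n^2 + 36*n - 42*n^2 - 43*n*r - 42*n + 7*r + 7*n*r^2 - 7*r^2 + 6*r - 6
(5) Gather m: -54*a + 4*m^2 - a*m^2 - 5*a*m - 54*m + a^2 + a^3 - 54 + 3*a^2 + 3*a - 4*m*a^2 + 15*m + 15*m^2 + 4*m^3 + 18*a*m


(1) = 2*t^2 + t*(3*z - 9) + z^2 - 9*z
(2) = -2*m^2 + m*(1 - 10*x) - 8*x^2 + x
(3) = 10*t^2 - 36*t + 18
(4) = n^2*(-49*r - 42) + n*(7*r^2 - r - 6)
(5) = a^3 + 4*a^2 - 51*a + 4*m^3 + m^2*(19 - a) + m*(-4*a^2 + 13*a - 39) - 54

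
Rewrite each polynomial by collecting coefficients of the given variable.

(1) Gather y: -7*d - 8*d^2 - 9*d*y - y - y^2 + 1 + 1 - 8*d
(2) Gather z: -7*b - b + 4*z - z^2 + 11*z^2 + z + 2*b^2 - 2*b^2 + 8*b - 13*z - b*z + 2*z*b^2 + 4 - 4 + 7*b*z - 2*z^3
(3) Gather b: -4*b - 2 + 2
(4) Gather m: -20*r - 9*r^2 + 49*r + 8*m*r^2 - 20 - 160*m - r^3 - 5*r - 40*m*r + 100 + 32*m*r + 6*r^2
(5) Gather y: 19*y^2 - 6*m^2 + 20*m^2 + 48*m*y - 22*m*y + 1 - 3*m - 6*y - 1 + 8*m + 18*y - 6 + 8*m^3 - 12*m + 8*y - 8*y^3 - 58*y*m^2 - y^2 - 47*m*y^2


(1) = -8*d^2 - 15*d - y^2 + y*(-9*d - 1) + 2
(2) = -2*z^3 + 10*z^2 + z*(2*b^2 + 6*b - 8)
(3) = -4*b
(4) = m*(8*r^2 - 8*r - 160) - r^3 - 3*r^2 + 24*r + 80
(5) = 8*m^3 + 14*m^2 - 7*m - 8*y^3 + y^2*(18 - 47*m) + y*(-58*m^2 + 26*m + 20) - 6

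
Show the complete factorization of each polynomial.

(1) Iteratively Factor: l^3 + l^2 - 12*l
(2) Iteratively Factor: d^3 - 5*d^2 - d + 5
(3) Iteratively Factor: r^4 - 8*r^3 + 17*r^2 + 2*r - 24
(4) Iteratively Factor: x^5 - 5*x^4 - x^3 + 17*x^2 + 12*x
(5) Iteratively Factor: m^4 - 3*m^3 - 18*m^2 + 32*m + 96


(1) = (l)*(l^2 + l - 12) = l*(l - 3)*(l + 4)
(2) = (d - 1)*(d^2 - 4*d - 5) = (d - 5)*(d - 1)*(d + 1)
(3) = (r - 2)*(r^3 - 6*r^2 + 5*r + 12) = (r - 4)*(r - 2)*(r^2 - 2*r - 3) = (r - 4)*(r - 2)*(r + 1)*(r - 3)
(4) = (x - 4)*(x^4 - x^3 - 5*x^2 - 3*x) = (x - 4)*(x + 1)*(x^3 - 2*x^2 - 3*x) = x*(x - 4)*(x + 1)*(x^2 - 2*x - 3) = x*(x - 4)*(x - 3)*(x + 1)*(x + 1)
(5) = (m - 4)*(m^3 + m^2 - 14*m - 24) = (m - 4)*(m + 2)*(m^2 - m - 12) = (m - 4)^2*(m + 2)*(m + 3)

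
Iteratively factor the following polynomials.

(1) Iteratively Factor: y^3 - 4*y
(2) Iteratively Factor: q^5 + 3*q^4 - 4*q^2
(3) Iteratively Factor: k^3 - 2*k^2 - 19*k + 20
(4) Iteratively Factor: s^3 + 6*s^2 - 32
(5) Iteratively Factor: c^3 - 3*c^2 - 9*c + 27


(1) = (y + 2)*(y^2 - 2*y) = (y - 2)*(y + 2)*(y)
(2) = (q + 2)*(q^4 + q^3 - 2*q^2) = (q + 2)^2*(q^3 - q^2) = q*(q + 2)^2*(q^2 - q) = q*(q - 1)*(q + 2)^2*(q)
(3) = (k - 5)*(k^2 + 3*k - 4) = (k - 5)*(k + 4)*(k - 1)
(4) = (s - 2)*(s^2 + 8*s + 16) = (s - 2)*(s + 4)*(s + 4)
(5) = (c - 3)*(c^2 - 9) = (c - 3)*(c + 3)*(c - 3)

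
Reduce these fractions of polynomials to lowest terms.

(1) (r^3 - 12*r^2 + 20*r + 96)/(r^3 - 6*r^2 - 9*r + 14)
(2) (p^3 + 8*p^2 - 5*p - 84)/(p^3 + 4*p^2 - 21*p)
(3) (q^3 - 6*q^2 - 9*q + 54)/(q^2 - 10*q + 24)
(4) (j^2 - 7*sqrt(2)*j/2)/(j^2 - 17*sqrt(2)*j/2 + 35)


(1) = (r^2 - 14*r + 48)/(r^2 - 8*r + 7)
(2) = (p + 4)/p
(3) = (q^2 - 9)/(q - 4)
(4) = 4*j/(4*j - 20*sqrt(2))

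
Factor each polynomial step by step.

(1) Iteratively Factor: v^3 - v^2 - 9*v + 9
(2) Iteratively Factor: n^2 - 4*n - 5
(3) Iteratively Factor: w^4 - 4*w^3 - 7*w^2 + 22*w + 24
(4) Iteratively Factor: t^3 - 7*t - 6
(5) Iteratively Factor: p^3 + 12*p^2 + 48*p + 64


(1) = (v - 1)*(v^2 - 9) = (v - 1)*(v + 3)*(v - 3)
(2) = (n - 5)*(n + 1)
(3) = (w + 2)*(w^3 - 6*w^2 + 5*w + 12) = (w - 4)*(w + 2)*(w^2 - 2*w - 3) = (w - 4)*(w + 1)*(w + 2)*(w - 3)
(4) = (t - 3)*(t^2 + 3*t + 2) = (t - 3)*(t + 1)*(t + 2)
(5) = (p + 4)*(p^2 + 8*p + 16) = (p + 4)^2*(p + 4)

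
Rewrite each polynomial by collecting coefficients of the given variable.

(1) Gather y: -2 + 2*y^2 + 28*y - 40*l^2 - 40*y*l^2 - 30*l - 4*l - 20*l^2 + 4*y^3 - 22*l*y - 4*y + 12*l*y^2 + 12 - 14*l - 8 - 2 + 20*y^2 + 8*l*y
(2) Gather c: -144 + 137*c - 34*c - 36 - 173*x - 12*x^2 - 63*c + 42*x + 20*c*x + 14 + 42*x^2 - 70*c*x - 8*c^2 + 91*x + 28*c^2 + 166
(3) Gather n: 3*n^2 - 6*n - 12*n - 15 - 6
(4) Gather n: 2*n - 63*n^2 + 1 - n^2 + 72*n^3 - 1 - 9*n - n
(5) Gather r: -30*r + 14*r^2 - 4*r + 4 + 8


(1) = -60*l^2 - 48*l + 4*y^3 + y^2*(12*l + 22) + y*(-40*l^2 - 14*l + 24)
(2) = 20*c^2 + c*(40 - 50*x) + 30*x^2 - 40*x
(3) = 3*n^2 - 18*n - 21
(4) = 72*n^3 - 64*n^2 - 8*n
(5) = 14*r^2 - 34*r + 12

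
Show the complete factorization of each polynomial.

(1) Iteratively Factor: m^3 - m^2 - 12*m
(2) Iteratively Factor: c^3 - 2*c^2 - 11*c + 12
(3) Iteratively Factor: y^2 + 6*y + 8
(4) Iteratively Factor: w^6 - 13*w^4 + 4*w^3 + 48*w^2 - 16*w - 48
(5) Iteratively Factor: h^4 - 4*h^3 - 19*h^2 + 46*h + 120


(1) = (m - 4)*(m^2 + 3*m) = m*(m - 4)*(m + 3)
(2) = (c - 1)*(c^2 - c - 12) = (c - 4)*(c - 1)*(c + 3)
(3) = (y + 4)*(y + 2)
(4) = (w + 1)*(w^5 - w^4 - 12*w^3 + 16*w^2 + 32*w - 48) = (w + 1)*(w + 2)*(w^4 - 3*w^3 - 6*w^2 + 28*w - 24) = (w - 2)*(w + 1)*(w + 2)*(w^3 - w^2 - 8*w + 12) = (w - 2)^2*(w + 1)*(w + 2)*(w^2 + w - 6) = (w - 2)^2*(w + 1)*(w + 2)*(w + 3)*(w - 2)
(5) = (h + 3)*(h^3 - 7*h^2 + 2*h + 40) = (h - 4)*(h + 3)*(h^2 - 3*h - 10) = (h - 5)*(h - 4)*(h + 3)*(h + 2)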